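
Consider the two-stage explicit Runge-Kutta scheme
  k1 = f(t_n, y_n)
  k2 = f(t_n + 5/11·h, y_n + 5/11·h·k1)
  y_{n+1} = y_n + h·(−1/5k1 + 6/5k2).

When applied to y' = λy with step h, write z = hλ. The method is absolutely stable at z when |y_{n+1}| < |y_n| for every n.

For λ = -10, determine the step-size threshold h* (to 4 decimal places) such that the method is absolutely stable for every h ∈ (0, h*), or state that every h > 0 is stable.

With y'=λy (z=hλ):
  k1=λy_n ⇒ h·k1=z·y_n;  k2=λ(1+5/11z)y_n ⇒ h·k2=z(1+5/11z)y_n
  y_{n+1}/y_n = 1 − 1/5z + 6/5z(1+5/11z) = 1 + z + 6/11z²
  so R(z) = 1 + z + 6/11z².

Need |R(x)|<1, x<0.
x=-0.98: |R|=0.5439
R=1: x+6/11x²=0 ⇒ x=−11/6=-1.8333; min R=1−1/(4·6/11)=0.5417>−1
Confirm numerically:
  x=-1.641: |R|=0.82784 <1
  x=-1.384: |R|=0.66079 <1
  x=-0.974: |R|=0.54346 <1
  x=-0.964: |R|=0.54289 <1
  x=-2.203: |R|=1.44420 >1
  x=-2.173: |R|=1.40260 >1
  x=-2.041: |R|=1.23119 >1
Stable set (-1.8333, 0).

(-1.8333,0); λ=-10 ⇒ h* = (11/6)/10 = 0.1833.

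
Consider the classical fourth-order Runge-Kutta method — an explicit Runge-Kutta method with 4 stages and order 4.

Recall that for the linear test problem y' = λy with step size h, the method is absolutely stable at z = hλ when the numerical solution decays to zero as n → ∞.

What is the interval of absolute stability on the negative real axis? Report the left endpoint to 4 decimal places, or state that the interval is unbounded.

(-2.7853, 0).

Set f=λy, z=hλ:
  order 4, 4-stage ⇒ R(z)=1+z+z^2/2+z^3/6+z^4/24
  (e.g. R(-1.02)=0.36843, |R|=0.36843)

Boundary: |R(x)|=1, x<0.
x=-1.02: |R|=0.3684
|R(-3)|=1.3750 |R(-2.24)|=0.4446 |R(-1.34)|=0.2911
Bisect:
  x_lo=-3.4312 |R|=2.4981  x_hi=-0.2920 |R|=0.7468
  mid=-1.86162 |R|=0.29635 →hi
  mid=-2.64643 |R|=0.81004 →hi
  mid=-3.03884 |R|=1.45458 →lo
  mid=-2.84263 |R|=1.08995 →lo
  mid=-2.74453 |R|=0.94027 →hi
  mid=-2.79358 |R|=1.01257 →lo
  mid=-2.76906 |R|=0.97580 →hi
  mid=-2.78132 |R|=0.99403 →hi
  mid=-2.78745 |R|=1.00326 →lo
  ...
  [-2.78534,-2.78515] ⇒ x*=-2.7853
Stable set (-2.7853, 0).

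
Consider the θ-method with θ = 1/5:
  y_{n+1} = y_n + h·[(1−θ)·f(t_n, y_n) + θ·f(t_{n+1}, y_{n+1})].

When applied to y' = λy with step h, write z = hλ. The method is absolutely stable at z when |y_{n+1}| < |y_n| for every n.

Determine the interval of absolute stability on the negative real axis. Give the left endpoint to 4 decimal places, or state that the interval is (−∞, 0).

Set f=λy, z=hλ:
  y_{n+1} = y_n + z·[4/5·y_n + 1/5·y_{n+1}] ⇒ (1 − 1/5z)y_{n+1} = (1 + 4/5z)y_n
  so R(z) = (1 + 4/5z)/(1 − 1/5z).

Boundary: |R(x)|=1, x<0.
x=-1.12: |R|=0.0850
R=−1: 1+4/5x = −1+1/5x ⇒ -3/5x=2 ⇒ x=2/(-3/5)=-3.3333
Confirm numerically:
  x=-2.973: |R|=0.86442 <1
  x=-2.850: |R|=0.81529 <1
  x=-2.176: |R|=0.51616 <1
  x=-3.915: |R|=1.19574 >1
  x=-3.612: |R|=1.09707 >1
  x=-3.557: |R|=1.07842 >1
Interval (-3.3333, 0).

z∈(-3.3333,0).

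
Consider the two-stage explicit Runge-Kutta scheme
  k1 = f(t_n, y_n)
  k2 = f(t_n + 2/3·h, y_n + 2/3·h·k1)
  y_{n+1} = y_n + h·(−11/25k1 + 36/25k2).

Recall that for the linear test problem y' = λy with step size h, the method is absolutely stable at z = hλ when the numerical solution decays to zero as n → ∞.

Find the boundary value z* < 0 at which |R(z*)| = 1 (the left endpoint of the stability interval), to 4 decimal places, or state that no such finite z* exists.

Set f=λy, z=hλ:
  k1=λy_n ⇒ h·k1=z·y_n;  k2=λ(1+2/3z)y_n ⇒ h·k2=z(1+2/3z)y_n
  y_{n+1}/y_n = 1 − 11/25z + 36/25z(1+2/3z) = 1 + z + 24/25z²
  R(z) = 1 + z + 24/25z².

Need |R(x)|<1, x<0.
x=-0.75: |R|=0.7900
R=1: x+24/25x²=0 ⇒ x=−25/24=-1.0417; min R=1−1/(4·24/25)=0.7396>−1
Confirm numerically:
  x=-0.969: |R|=0.93240 <1
  x=-0.883: |R|=0.86550 <1
  x=-0.485: |R|=0.74082 <1
  x=-1.305: |R|=1.32990 >1
  x=-1.203: |R|=1.18632 >1
So |R|<1 on (-1.0417, 0).

z* = -1.0417.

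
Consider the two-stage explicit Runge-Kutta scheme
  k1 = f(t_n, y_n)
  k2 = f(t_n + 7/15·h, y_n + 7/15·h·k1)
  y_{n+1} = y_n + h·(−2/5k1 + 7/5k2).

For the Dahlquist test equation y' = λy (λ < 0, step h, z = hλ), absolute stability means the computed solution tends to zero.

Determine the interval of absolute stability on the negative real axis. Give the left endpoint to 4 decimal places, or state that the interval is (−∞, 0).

On y'=λy, z=hλ:
  k1=λy_n ⇒ h·k1=z·y_n;  k2=λ(1+7/15z)y_n ⇒ h·k2=z(1+7/15z)y_n
  y_{n+1}/y_n = 1 − 2/5z + 7/5z(1+7/15z) = 1 + z + 49/75z²
  Hence R(z) = 1 + z + 49/75z².

Find x<0 with |R(x)|<1.
x=-0.39: |R|=0.7094
R=1: x+49/75x²=0 ⇒ x=−75/49=-1.5306; min R=1−1/(4·49/75)=0.6173>−1
Confirm numerically:
  x=-1.503: |R|=0.97289 <1
  x=-1.500: |R|=0.97000 <1
  x=-1.331: |R|=0.82642 <1
  x=-1.777: |R|=1.28605 >1
  x=-1.684: |R|=1.16876 >1
Stable set (-1.5306, 0).

z∈(-1.5306,0).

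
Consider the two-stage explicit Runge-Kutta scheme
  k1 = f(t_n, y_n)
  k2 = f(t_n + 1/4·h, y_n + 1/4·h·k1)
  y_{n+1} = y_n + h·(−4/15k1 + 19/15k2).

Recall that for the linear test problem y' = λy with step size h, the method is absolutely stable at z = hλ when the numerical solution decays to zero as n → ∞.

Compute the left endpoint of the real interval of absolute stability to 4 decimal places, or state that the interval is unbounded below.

z* = -3.1579.

Test eqn y'=λy, z=hλ:
  k1=λy_n ⇒ h·k1=z·y_n;  k2=λ(1+1/4z)y_n ⇒ h·k2=z(1+1/4z)y_n
  y_{n+1}/y_n = 1 − 4/15z + 19/15z(1+1/4z) = 1 + z + 19/60z²
  ⇒ R(z) = 1 + z + 19/60z².

Solve |R(x)|<1 on ℝ⁻.
x=-0.32: |R|=0.7124
R=1: x+19/60x²=0 ⇒ x=−60/19=-3.1579; min R=1−1/(4·19/60)=0.2105>−1
Confirm numerically:
  x=-2.812: |R|=0.69199 <1
  x=-2.658: |R|=0.57924 <1
  x=-2.223: |R|=0.34188 <1
  x=-1.300: |R|=0.23517 <1
  x=-3.313: |R|=1.16272 >1
  x=-3.255: |R|=1.10009 >1
  x=-3.196: |R|=1.03857 >1
Interval (-3.1579, 0).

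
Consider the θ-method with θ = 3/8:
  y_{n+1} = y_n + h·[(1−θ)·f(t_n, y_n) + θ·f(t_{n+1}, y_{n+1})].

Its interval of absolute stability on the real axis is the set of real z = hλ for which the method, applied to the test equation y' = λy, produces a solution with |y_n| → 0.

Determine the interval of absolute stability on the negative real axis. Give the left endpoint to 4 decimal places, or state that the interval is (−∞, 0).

z∈(-8.0000,0).

With y'=λy (z=hλ):
  y_{n+1} = y_n + z·[5/8·y_n + 3/8·y_{n+1}] ⇒ (1 − 3/8z)y_{n+1} = (1 + 5/8z)y_n
  Hence R(z) = (1 + 5/8z)/(1 − 3/8z).

Solve |R(x)|<1 on ℝ⁻.
x=-0.7: |R|=0.4455
R=−1: 1+5/8x = −1+3/8x ⇒ -1/4x=2 ⇒ x=2/(-1/4)=-8.0000
Confirm numerically:
  x=-7.232: |R|=0.94828 <1
  x=-6.937: |R|=0.92621 <1
  x=-6.726: |R|=0.90957 <1
  x=-5.218: |R|=0.76478 <1
  x=-8.572: |R|=1.03393 >1
  x=-8.453: |R|=1.02716 >1
  x=-8.183: |R|=1.01124 >1
Stable set (-8.0000, 0).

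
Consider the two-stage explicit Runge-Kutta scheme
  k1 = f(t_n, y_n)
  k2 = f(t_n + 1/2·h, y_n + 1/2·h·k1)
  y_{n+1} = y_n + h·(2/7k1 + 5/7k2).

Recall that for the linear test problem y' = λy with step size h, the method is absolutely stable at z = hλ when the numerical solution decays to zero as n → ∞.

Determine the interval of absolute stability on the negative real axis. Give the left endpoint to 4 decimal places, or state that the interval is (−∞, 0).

(-2.8000, 0).

With y'=λy (z=hλ):
  k1=λy_n ⇒ h·k1=z·y_n;  k2=λ(1+1/2z)y_n ⇒ h·k2=z(1+1/2z)y_n
  y_{n+1}/y_n = 1 + 2/7z + 5/7z(1+1/2z) = 1 + z + 5/14z²
  ⇒ R(z) = 1 + z + 5/14z².

Find x<0 with |R(x)|<1.
x=-0.47: |R|=0.6089
R=1: x+5/14x²=0 ⇒ x=−14/5=-2.8000; min R=1−1/(4·5/14)=0.3000>−1
Confirm numerically:
  x=-2.514: |R|=0.74321 <1
  x=-1.523: |R|=0.30540 <1
  x=-1.259: |R|=0.30710 <1
  x=-3.202: |R|=1.45972 >1
  x=-2.963: |R|=1.17249 >1
  x=-2.881: |R|=1.08334 >1
So |R|<1 on (-2.8000, 0).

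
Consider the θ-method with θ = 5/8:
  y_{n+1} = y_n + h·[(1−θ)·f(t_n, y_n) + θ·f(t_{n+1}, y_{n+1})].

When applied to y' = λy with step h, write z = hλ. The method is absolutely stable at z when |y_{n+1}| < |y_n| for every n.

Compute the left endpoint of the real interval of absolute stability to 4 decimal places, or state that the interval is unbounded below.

(−∞, 0) — no finite endpoint.

Test eqn y'=λy, z=hλ:
  y_{n+1} = y_n + z·[3/8·y_n + 5/8·y_{n+1}] ⇒ (1 − 5/8z)y_{n+1} = (1 + 3/8z)y_n
  Hence R(z) = (1 + 3/8z)/(1 − 5/8z).

Need |R(x)|<1, x<0.
x=-0.61: |R|=0.5584
x=-2: |R|=0.1111
x=-10: |R|=0.3793
x=-100: |R|=0.5748
θ=5/8≥1/2 ⇒ |1+3/8x|<|1−5/8x| ∀x<0 ⇒ stable on all of ℝ⁻.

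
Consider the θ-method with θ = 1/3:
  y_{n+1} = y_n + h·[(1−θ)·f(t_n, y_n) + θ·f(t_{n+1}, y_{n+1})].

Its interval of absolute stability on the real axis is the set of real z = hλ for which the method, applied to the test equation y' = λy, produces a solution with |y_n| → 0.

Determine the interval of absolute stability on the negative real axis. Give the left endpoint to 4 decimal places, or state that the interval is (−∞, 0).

(-6.0000, 0).

Set f=λy, z=hλ:
  y_{n+1} = y_n + z·[2/3·y_n + 1/3·y_{n+1}] ⇒ (1 − 1/3z)y_{n+1} = (1 + 2/3z)y_n
  ⇒ R(z) = (1 + 2/3z)/(1 − 1/3z).

Solve |R(x)|<1 on ℝ⁻.
x=-0.77: |R|=0.3873
R=−1: 1+2/3x = −1+1/3x ⇒ -1/3x=2 ⇒ x=2/(-1/3)=-6.0000
Confirm numerically:
  x=-5.224: |R|=0.90564 <1
  x=-3.786: |R|=0.67374 <1
  x=-3.445: |R|=0.60357 <1
  x=-6.575: |R|=1.06005 >1
  x=-6.519: |R|=1.05452 >1
  x=-6.460: |R|=1.04863 >1
Interval (-6.0000, 0).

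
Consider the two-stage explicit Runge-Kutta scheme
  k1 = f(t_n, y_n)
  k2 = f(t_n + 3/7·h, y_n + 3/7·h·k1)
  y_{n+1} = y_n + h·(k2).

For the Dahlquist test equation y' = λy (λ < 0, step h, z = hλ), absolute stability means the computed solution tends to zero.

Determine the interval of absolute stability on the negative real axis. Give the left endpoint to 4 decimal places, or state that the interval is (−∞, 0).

Test eqn y'=λy, z=hλ:
  k1=λy_n ⇒ h·k1=z·y_n;  k2=λ(1+3/7z)y_n ⇒ h·k2=z(1+3/7z)y_n
  y_{n+1}/y_n = 1 + z(1+3/7z) = 1 + z + 3/7z²
  Hence R(z) = 1 + z + 3/7z².

Boundary: |R(x)|=1, x<0.
x=-0.45: |R|=0.6368
R=1: x+3/7x²=0 ⇒ x=−7/3=-2.3333; min R=1−1/(4·3/7)=0.4167>−1
Confirm numerically:
  x=-2.101: |R|=0.79080 <1
  x=-2.082: |R|=0.77574 <1
  x=-1.211: |R|=0.41751 <1
  x=-1.055: |R|=0.42201 <1
  x=-2.915: |R|=1.72667 >1
  x=-2.715: |R|=1.44410 >1
  x=-2.665: |R|=1.37881 >1
So |R|<1 on (-2.3333, 0).

z∈(-2.3333,0).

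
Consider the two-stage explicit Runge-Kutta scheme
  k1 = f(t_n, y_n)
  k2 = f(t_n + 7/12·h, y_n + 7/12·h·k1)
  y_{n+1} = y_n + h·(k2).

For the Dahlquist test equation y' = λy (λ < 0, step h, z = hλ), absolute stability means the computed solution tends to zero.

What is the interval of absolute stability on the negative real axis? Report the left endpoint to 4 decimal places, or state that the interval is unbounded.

With y'=λy (z=hλ):
  k1=λy_n ⇒ h·k1=z·y_n;  k2=λ(1+7/12z)y_n ⇒ h·k2=z(1+7/12z)y_n
  y_{n+1}/y_n = 1 + z(1+7/12z) = 1 + z + 7/12z²
  Hence R(z) = 1 + z + 7/12z².

Need |R(x)|<1, x<0.
x=-1.74: |R|=1.0261
R=1: x+7/12x²=0 ⇒ x=−12/7=-1.7143; min R=1−1/(4·7/12)=0.5714>−1
Confirm numerically:
  x=-1.465: |R|=0.78696 <1
  x=-0.956: |R|=0.57713 <1
  x=-0.932: |R|=0.57470 <1
  x=-2.271: |R|=1.73751 >1
  x=-2.074: |R|=1.43519 >1
  x=-1.794: |R|=1.08342 >1
Stable set (-1.7143, 0).

(-1.7143, 0).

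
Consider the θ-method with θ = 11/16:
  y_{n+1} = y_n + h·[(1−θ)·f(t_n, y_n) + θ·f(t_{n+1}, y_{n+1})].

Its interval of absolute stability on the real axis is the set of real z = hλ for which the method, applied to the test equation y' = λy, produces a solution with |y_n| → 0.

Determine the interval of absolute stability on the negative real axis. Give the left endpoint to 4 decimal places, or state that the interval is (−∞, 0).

unbounded; (−∞, 0).

With y'=λy (z=hλ):
  y_{n+1} = y_n + z·[5/16·y_n + 11/16·y_{n+1}] ⇒ (1 − 11/16z)y_{n+1} = (1 + 5/16z)y_n
  so R(z) = (1 + 5/16z)/(1 − 11/16z).

Boundary: |R(x)|=1, x<0.
x=-0.74: |R|=0.5095
x=-2: |R|=0.1579
x=-10: |R|=0.2698
x=-100: |R|=0.4337
θ=11/16≥1/2 ⇒ |1+5/16x|<|1−11/16x| ∀x<0 ⇒ unbounded interval.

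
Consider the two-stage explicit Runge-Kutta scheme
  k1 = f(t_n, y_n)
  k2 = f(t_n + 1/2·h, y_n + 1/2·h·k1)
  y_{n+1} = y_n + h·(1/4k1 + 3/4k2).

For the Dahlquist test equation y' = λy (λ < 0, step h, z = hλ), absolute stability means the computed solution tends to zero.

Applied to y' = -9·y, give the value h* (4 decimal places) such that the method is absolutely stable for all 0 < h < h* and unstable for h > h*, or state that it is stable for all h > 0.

(-2.6667,0); λ=-9 ⇒ h* = (8/3)/9 = 0.2963.

With y'=λy (z=hλ):
  k1=λy_n ⇒ h·k1=z·y_n;  k2=λ(1+1/2z)y_n ⇒ h·k2=z(1+1/2z)y_n
  y_{n+1}/y_n = 1 + 1/4z + 3/4z(1+1/2z) = 1 + z + 3/8z²
  R(z) = 1 + z + 3/8z².

Find x<0 with |R(x)|<1.
x=-1.5: |R|=0.3438
R=1: x+3/8x²=0 ⇒ x=−8/3=-2.6667; min R=1−1/(4·3/8)=0.3333>−1
Confirm numerically:
  x=-2.154: |R|=0.58589 <1
  x=-2.029: |R|=0.51482 <1
  x=-1.119: |R|=0.35056 <1
  x=-1.095: |R|=0.35463 <1
  x=-3.262: |R|=1.72824 >1
  x=-3.173: |R|=1.60247 >1
Interval (-2.6667, 0).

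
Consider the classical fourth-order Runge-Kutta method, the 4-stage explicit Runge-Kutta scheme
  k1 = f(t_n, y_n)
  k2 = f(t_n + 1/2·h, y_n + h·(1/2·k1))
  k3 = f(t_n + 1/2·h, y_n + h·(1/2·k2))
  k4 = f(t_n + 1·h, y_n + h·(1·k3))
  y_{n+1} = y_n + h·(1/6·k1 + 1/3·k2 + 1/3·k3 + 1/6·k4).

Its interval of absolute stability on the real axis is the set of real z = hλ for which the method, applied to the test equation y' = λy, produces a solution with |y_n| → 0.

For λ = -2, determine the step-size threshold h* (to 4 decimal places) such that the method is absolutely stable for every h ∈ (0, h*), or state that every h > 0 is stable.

(-2.7853,0); λ=-2 ⇒ h* = 1.3926.

With y'=λy (z=hλ):
  order 4, 4-stage ⇒ R(z)=1+z+z^2/2+z^3/6+z^4/24
  (e.g. R(-1.18)=0.32314, |R|=0.32314)

Need |R(x)|<1, x<0.
x=-1.18: |R|=0.3231
|R(-2.82)|=1.0536 |R(-1.02)|=0.3684 |R(-0.97)|=0.3852
Bisect:
  x_lo=-3.5336 |R|=2.8522  x_hi=-0.3731 |R|=0.6887
  mid=-1.95336 |R|=0.31886 →hi
  mid=-2.74349 |R|=0.93879 →hi
  mid=-3.13856 |R|=1.67702 →lo
  mid=-2.94103 |R|=1.26134 →lo
  mid=-2.84226 |R|=1.08934 →lo
  mid=-2.79288 |R|=1.01149 →lo
  mid=-2.76819 |R|=0.97451 →hi
  mid=-2.78053 |R|=0.99284 →hi
  mid=-2.78670 |R|=1.00213 →lo
  mid=-2.78362 |R|=0.99748 →hi
  ...
  [-2.78535,-2.78516] ⇒ x*=-2.7853
Interval (-2.7853, 0).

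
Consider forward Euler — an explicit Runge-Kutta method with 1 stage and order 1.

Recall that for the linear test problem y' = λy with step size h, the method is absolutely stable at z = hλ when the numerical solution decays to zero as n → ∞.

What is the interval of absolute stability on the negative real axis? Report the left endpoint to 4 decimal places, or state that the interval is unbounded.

Set f=λy, z=hλ:
  order 1, 1-stage ⇒ R(z)=1+z
  (e.g. R(-1.24)=-0.24000, |R|=0.24000)

Boundary: |R(x)|=1, x<0.
x=-1.24: |R|=0.2400
|R(-2.33)|=1.3300 |R(-1.13)|=0.1300 |R(-0.56)|=0.4400
Bisect:
  x_lo=-2.8949 |R|=1.8949  x_hi=-0.3774 |R|=0.6226
  mid=-1.63614 |R|=0.63614 →hi
  mid=-2.26552 |R|=1.26552 →lo
  mid=-1.95083 |R|=0.95083 →hi
  mid=-2.10817 |R|=1.10817 →lo
  mid=-2.02950 |R|=1.02950 →lo
  mid=-1.99017 |R|=0.99017 →hi
  mid=-2.00983 |R|=1.00983 →lo
  mid=-2.00000 |R|=1.00000 →lo
  mid=-1.99508 |R|=0.99508 →hi
  ...
  [-2.00000,-1.99985] ⇒ x*=-2.0000
Stable set (-2.0000, 0).

z∈(-2.0000,0).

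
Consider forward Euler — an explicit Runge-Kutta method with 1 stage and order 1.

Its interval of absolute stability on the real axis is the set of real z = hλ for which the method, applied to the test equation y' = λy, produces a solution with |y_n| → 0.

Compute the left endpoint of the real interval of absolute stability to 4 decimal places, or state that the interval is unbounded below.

z* = -2.0000.

Test eqn y'=λy, z=hλ:
  order 1, 1-stage ⇒ R(z)=1+z
  (e.g. R(-0.83)=0.17000, |R|=0.17000)

Need |R(x)|<1, x<0.
x=-0.83: |R|=0.1700
|R(-2.26)|=1.2600 |R(-1.23)|=0.2300 |R(-0.96)|=0.0400
Bisect:
  x_lo=-2.7657 |R|=1.7657  x_hi=-0.2198 |R|=0.7802
  mid=-1.49277 |R|=0.49277 →hi
  mid=-2.12925 |R|=1.12925 →lo
  mid=-1.81101 |R|=0.81101 →hi
  mid=-1.97013 |R|=0.97013 →hi
  mid=-2.04969 |R|=1.04969 →lo
  mid=-2.00991 |R|=1.00991 →lo
  mid=-1.99002 |R|=0.99002 →hi
  ...
  [-2.00012,-1.99996] ⇒ x*=-2.0000
So |R|<1 on (-2.0000, 0).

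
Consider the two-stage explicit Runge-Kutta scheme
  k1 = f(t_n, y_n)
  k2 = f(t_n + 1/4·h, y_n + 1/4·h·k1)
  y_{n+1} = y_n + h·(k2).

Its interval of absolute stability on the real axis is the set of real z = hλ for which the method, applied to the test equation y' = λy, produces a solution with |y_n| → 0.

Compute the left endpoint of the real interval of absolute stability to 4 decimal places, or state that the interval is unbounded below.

Set f=λy, z=hλ:
  k1=λy_n ⇒ h·k1=z·y_n;  k2=λ(1+1/4z)y_n ⇒ h·k2=z(1+1/4z)y_n
  y_{n+1}/y_n = 1 + z(1+1/4z) = 1 + z + 1/4z²
  ⇒ R(z) = 1 + z + 1/4z².

Find x<0 with |R(x)|<1.
x=-1.42: |R|=0.0841
R=1: x+1/4x²=0 ⇒ x=−4=-4.0000; min R=1−1/(4·1/4)=0.0000>−1
Confirm numerically:
  x=-3.596: |R|=0.63680 <1
  x=-2.711: |R|=0.12638 <1
  x=-2.414: |R|=0.04285 <1
  x=-2.370: |R|=0.03423 <1
  x=-4.585: |R|=1.67056 >1
  x=-4.240: |R|=1.25440 >1
  x=-4.136: |R|=1.14062 >1
Stable set (-4.0000, 0).

z* = -4.0000.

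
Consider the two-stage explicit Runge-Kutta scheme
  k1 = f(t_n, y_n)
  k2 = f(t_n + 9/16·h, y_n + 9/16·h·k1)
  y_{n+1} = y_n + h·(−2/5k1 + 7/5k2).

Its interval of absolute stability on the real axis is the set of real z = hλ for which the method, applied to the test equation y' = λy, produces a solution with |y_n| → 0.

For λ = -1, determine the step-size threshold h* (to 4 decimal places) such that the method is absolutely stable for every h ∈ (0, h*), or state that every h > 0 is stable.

(-1.2698,0); λ=-1 ⇒ h* = (80/63)/1 = 1.2698.

On y'=λy, z=hλ:
  k1=λy_n ⇒ h·k1=z·y_n;  k2=λ(1+9/16z)y_n ⇒ h·k2=z(1+9/16z)y_n
  y_{n+1}/y_n = 1 − 2/5z + 7/5z(1+9/16z) = 1 + z + 63/80z²
  so R(z) = 1 + z + 63/80z².

Find x<0 with |R(x)|<1.
x=-1.35: |R|=1.0852
R=1: x+63/80x²=0 ⇒ x=−80/63=-1.2698; min R=1−1/(4·63/80)=0.6825>−1
Confirm numerically:
  x=-0.899: |R|=0.73746 <1
  x=-0.714: |R|=0.68746 <1
  x=-0.570: |R|=0.68586 <1
  x=-1.816: |R|=1.78106 >1
  x=-1.370: |R|=1.10806 >1
Interval (-1.2698, 0).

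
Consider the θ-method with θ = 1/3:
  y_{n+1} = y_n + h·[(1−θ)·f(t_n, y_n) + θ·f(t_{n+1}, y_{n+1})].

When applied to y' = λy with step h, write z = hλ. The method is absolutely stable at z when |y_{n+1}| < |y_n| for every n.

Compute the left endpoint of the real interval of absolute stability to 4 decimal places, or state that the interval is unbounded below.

Set f=λy, z=hλ:
  y_{n+1} = y_n + z·[2/3·y_n + 1/3·y_{n+1}] ⇒ (1 − 1/3z)y_{n+1} = (1 + 2/3z)y_n
  R(z) = (1 + 2/3z)/(1 − 1/3z).

Solve |R(x)|<1 on ℝ⁻.
x=-0.36: |R|=0.6786
R=−1: 1+2/3x = −1+1/3x ⇒ -1/3x=2 ⇒ x=2/(-1/3)=-6.0000
Confirm numerically:
  x=-5.295: |R|=0.91501 <1
  x=-3.303: |R|=0.57211 <1
  x=-2.680: |R|=0.41549 <1
  x=-6.191: |R|=1.02078 >1
  x=-6.063: |R|=1.00695 >1
So |R|<1 on (-6.0000, 0).

z* = -6.0000.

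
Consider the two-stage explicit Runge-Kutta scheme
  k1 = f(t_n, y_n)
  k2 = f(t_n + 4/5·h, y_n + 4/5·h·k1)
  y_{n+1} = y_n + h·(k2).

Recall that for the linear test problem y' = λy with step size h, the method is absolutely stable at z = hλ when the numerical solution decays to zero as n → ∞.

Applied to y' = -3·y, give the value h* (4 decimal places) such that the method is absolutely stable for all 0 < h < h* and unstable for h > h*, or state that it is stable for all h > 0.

(-1.2500,0); λ=-3 ⇒ h* = (5/4)/3 = 0.4167.

With y'=λy (z=hλ):
  k1=λy_n ⇒ h·k1=z·y_n;  k2=λ(1+4/5z)y_n ⇒ h·k2=z(1+4/5z)y_n
  y_{n+1}/y_n = 1 + z(1+4/5z) = 1 + z + 4/5z²
  Hence R(z) = 1 + z + 4/5z².

Solve |R(x)|<1 on ℝ⁻.
x=-1.53: |R|=1.3427
R=1: x+4/5x²=0 ⇒ x=−5/4=-1.2500; min R=1−1/(4·4/5)=0.6875>−1
Confirm numerically:
  x=-1.096: |R|=0.86497 <1
  x=-1.086: |R|=0.85752 <1
  x=-1.000: |R|=0.80000 <1
  x=-1.752: |R|=1.70360 >1
  x=-1.527: |R|=1.33838 >1
  x=-1.347: |R|=1.10453 >1
Interval (-1.2500, 0).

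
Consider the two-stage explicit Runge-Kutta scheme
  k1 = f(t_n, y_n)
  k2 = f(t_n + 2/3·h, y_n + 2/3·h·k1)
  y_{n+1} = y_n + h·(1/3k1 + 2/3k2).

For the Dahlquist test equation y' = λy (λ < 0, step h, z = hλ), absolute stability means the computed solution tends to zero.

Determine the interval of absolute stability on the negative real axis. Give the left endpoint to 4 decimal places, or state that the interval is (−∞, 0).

Test eqn y'=λy, z=hλ:
  k1=λy_n ⇒ h·k1=z·y_n;  k2=λ(1+2/3z)y_n ⇒ h·k2=z(1+2/3z)y_n
  y_{n+1}/y_n = 1 + 1/3z + 2/3z(1+2/3z) = 1 + z + 4/9z²
  so R(z) = 1 + z + 4/9z².

Need |R(x)|<1, x<0.
x=-1.18: |R|=0.4388
R=1: x+4/9x²=0 ⇒ x=−9/4=-2.2500; min R=1−1/(4·4/9)=0.4375>−1
Confirm numerically:
  x=-1.215: |R|=0.44110 <1
  x=-1.056: |R|=0.43962 <1
  x=-0.903: |R|=0.45940 <1
  x=-2.376: |R|=1.13306 >1
  x=-2.366: |R|=1.12198 >1
Interval (-2.2500, 0).

(-2.2500, 0).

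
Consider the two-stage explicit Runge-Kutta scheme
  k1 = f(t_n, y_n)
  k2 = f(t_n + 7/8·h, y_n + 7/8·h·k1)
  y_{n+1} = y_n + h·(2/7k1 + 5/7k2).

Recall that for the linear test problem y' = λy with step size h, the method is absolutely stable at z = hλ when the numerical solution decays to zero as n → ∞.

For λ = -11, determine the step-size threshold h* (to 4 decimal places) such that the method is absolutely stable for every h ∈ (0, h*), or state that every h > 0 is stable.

(-1.6000,0); λ=-11 ⇒ h* = (8/5)/11 = 0.1455.

Test eqn y'=λy, z=hλ:
  k1=λy_n ⇒ h·k1=z·y_n;  k2=λ(1+7/8z)y_n ⇒ h·k2=z(1+7/8z)y_n
  y_{n+1}/y_n = 1 + 2/7z + 5/7z(1+7/8z) = 1 + z + 5/8z²
  Hence R(z) = 1 + z + 5/8z².

Find x<0 with |R(x)|<1.
x=-0.84: |R|=0.6010
R=1: x+5/8x²=0 ⇒ x=−8/5=-1.6000; min R=1−1/(4·5/8)=0.6000>−1
Confirm numerically:
  x=-1.580: |R|=0.98025 <1
  x=-1.482: |R|=0.89070 <1
  x=-1.282: |R|=0.74520 <1
  x=-2.133: |R|=1.71056 >1
  x=-1.919: |R|=1.38260 >1
  x=-1.750: |R|=1.16406 >1
Stable set (-1.6000, 0).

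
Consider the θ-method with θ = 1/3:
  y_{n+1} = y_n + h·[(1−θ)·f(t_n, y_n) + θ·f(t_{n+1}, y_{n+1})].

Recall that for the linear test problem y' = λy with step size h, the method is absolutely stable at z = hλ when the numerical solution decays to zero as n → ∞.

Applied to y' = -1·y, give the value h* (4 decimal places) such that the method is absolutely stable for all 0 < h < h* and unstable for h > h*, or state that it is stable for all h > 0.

(-6.0000,0); λ=-1 ⇒ h* = (6)/1 = 6.0000.

Set f=λy, z=hλ:
  y_{n+1} = y_n + z·[2/3·y_n + 1/3·y_{n+1}] ⇒ (1 − 1/3z)y_{n+1} = (1 + 2/3z)y_n
  so R(z) = (1 + 2/3z)/(1 − 1/3z).

Boundary: |R(x)|=1, x<0.
x=-1.03: |R|=0.2333
R=−1: 1+2/3x = −1+1/3x ⇒ -1/3x=2 ⇒ x=2/(-1/3)=-6.0000
Confirm numerically:
  x=-5.748: |R|=0.97119 <1
  x=-4.760: |R|=0.84021 <1
  x=-4.321: |R|=0.77066 <1
  x=-3.220: |R|=0.55305 <1
  x=-6.339: |R|=1.03630 >1
  x=-6.256: |R|=1.02766 >1
  x=-6.200: |R|=1.02174 >1
Interval (-6.0000, 0).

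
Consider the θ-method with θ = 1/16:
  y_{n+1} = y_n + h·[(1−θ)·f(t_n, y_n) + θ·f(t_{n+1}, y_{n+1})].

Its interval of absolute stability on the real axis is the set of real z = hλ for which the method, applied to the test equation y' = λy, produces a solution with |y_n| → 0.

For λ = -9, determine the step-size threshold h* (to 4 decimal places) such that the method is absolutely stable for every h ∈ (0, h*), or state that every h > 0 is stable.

Set f=λy, z=hλ:
  y_{n+1} = y_n + z·[15/16·y_n + 1/16·y_{n+1}] ⇒ (1 − 1/16z)y_{n+1} = (1 + 15/16z)y_n
  so R(z) = (1 + 15/16z)/(1 − 1/16z).

Need |R(x)|<1, x<0.
x=-0.31: |R|=0.6959
R=−1: 1+15/16x = −1+1/16x ⇒ -7/8x=2 ⇒ x=2/(-7/8)=-2.2857
Confirm numerically:
  x=-2.040: |R|=0.80931 <1
  x=-1.823: |R|=0.63654 <1
  x=-1.796: |R|=0.61474 <1
  x=-2.824: |R|=1.40034 >1
  x=-2.606: |R|=1.24100 >1
  x=-2.342: |R|=1.04296 >1
Interval (-2.2857, 0).

(-2.2857,0); λ=-9 ⇒ h* = (16/7)/9 = 0.2540.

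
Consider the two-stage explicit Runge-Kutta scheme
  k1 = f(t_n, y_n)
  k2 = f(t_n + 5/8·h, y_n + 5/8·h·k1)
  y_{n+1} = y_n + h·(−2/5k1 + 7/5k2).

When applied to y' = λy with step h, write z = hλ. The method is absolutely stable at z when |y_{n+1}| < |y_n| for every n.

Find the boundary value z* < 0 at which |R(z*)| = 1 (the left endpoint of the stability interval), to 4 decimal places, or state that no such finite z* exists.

Set f=λy, z=hλ:
  k1=λy_n ⇒ h·k1=z·y_n;  k2=λ(1+5/8z)y_n ⇒ h·k2=z(1+5/8z)y_n
  y_{n+1}/y_n = 1 − 2/5z + 7/5z(1+5/8z) = 1 + z + 7/8z²
  Hence R(z) = 1 + z + 7/8z².

Boundary: |R(x)|=1, x<0.
x=-0.61: |R|=0.7156
R=1: x+7/8x²=0 ⇒ x=−8/7=-1.1429; min R=1−1/(4·7/8)=0.7143>−1
Confirm numerically:
  x=-1.068: |R|=0.93005 <1
  x=-0.990: |R|=0.86759 <1
  x=-0.764: |R|=0.74673 <1
  x=-0.690: |R|=0.72659 <1
  x=-1.497: |R|=1.46388 >1
  x=-1.433: |R|=1.36380 >1
Stable set (-1.1429, 0).

z* = -1.1429.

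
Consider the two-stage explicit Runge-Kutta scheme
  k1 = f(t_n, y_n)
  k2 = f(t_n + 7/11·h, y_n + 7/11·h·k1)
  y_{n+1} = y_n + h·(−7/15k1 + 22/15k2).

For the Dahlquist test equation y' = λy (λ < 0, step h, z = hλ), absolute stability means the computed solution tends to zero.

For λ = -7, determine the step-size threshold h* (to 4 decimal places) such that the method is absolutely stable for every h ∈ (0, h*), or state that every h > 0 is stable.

(-1.0714,0); λ=-7 ⇒ h* = (15/14)/7 = 0.1531.

Test eqn y'=λy, z=hλ:
  k1=λy_n ⇒ h·k1=z·y_n;  k2=λ(1+7/11z)y_n ⇒ h·k2=z(1+7/11z)y_n
  y_{n+1}/y_n = 1 − 7/15z + 22/15z(1+7/11z) = 1 + z + 14/15z²
  Hence R(z) = 1 + z + 14/15z².

Need |R(x)|<1, x<0.
x=-1.39: |R|=1.4133
R=1: x+14/15x²=0 ⇒ x=−15/14=-1.0714; min R=1−1/(4·14/15)=0.7321>−1
Confirm numerically:
  x=-0.835: |R|=0.81574 <1
  x=-0.820: |R|=0.80757 <1
  x=-0.642: |R|=0.74269 <1
  x=-1.635: |R|=1.86001 >1
  x=-1.521: |R|=1.63821 >1
  x=-1.274: |R|=1.24087 >1
Interval (-1.0714, 0).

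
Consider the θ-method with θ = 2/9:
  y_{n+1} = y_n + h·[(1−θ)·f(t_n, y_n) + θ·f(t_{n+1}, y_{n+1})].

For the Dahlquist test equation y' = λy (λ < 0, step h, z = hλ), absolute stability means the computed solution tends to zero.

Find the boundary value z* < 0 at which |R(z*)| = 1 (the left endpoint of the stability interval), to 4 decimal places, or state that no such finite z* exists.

z* = -3.6000.

Set f=λy, z=hλ:
  y_{n+1} = y_n + z·[7/9·y_n + 2/9·y_{n+1}] ⇒ (1 − 2/9z)y_{n+1} = (1 + 7/9z)y_n
  Hence R(z) = (1 + 7/9z)/(1 − 2/9z).

Boundary: |R(x)|=1, x<0.
x=-1.06: |R|=0.1421
R=−1: 1+7/9x = −1+2/9x ⇒ -5/9x=2 ⇒ x=2/(-5/9)=-3.6000
Confirm numerically:
  x=-3.468: |R|=0.95858 <1
  x=-2.940: |R|=0.77823 <1
  x=-2.558: |R|=0.63092 <1
  x=-4.102: |R|=1.14590 >1
  x=-3.876: |R|=1.08238 >1
So |R|<1 on (-3.6000, 0).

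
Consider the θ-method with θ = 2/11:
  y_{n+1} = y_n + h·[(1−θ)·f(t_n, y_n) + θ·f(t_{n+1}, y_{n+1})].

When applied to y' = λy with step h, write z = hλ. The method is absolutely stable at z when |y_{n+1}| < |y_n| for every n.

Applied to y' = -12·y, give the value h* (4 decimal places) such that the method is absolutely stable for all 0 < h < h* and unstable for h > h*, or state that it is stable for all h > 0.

(-3.1429,0); λ=-12 ⇒ h* = (22/7)/12 = 0.2619.

With y'=λy (z=hλ):
  y_{n+1} = y_n + z·[9/11·y_n + 2/11·y_{n+1}] ⇒ (1 − 2/11z)y_{n+1} = (1 + 9/11z)y_n
  ⇒ R(z) = (1 + 9/11z)/(1 − 2/11z).

Need |R(x)|<1, x<0.
x=-0.79: |R|=0.3092
R=−1: 1+9/11x = −1+2/11x ⇒ -7/11x=2 ⇒ x=2/(-7/11)=-3.1429
Confirm numerically:
  x=-2.144: |R|=0.54265 <1
  x=-1.583: |R|=0.22921 <1
  x=-1.523: |R|=0.19272 <1
  x=-3.564: |R|=1.16262 >1
  x=-3.174: |R|=1.01257 >1
  x=-3.173: |R|=1.01216 >1
So |R|<1 on (-3.1429, 0).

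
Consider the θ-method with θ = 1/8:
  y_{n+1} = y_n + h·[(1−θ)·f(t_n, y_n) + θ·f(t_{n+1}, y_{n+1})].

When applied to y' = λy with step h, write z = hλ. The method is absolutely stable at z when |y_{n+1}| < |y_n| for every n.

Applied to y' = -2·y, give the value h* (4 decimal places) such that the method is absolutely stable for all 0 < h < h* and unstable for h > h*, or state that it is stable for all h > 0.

With y'=λy (z=hλ):
  y_{n+1} = y_n + z·[7/8·y_n + 1/8·y_{n+1}] ⇒ (1 − 1/8z)y_{n+1} = (1 + 7/8z)y_n
  Hence R(z) = (1 + 7/8z)/(1 − 1/8z).

Boundary: |R(x)|=1, x<0.
x=-1.31: |R|=0.1257
R=−1: 1+7/8x = −1+1/8x ⇒ -3/4x=2 ⇒ x=2/(-3/4)=-2.6667
Confirm numerically:
  x=-2.243: |R|=0.75183 <1
  x=-2.150: |R|=0.69458 <1
  x=-1.661: |R|=0.37543 <1
  x=-1.510: |R|=0.27024 <1
  x=-2.816: |R|=1.08284 >1
  x=-2.780: |R|=1.06308 >1
Stable set (-2.6667, 0).

(-2.6667,0); λ=-2 ⇒ h* = (8/3)/2 = 1.3333.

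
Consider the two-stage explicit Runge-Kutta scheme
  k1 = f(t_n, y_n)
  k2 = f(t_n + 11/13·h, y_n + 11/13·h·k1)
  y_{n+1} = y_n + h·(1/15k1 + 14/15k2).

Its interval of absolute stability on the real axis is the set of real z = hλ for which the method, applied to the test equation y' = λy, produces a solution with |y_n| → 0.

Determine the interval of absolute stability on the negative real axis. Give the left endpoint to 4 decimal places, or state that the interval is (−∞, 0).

Set f=λy, z=hλ:
  k1=λy_n ⇒ h·k1=z·y_n;  k2=λ(1+11/13z)y_n ⇒ h·k2=z(1+11/13z)y_n
  y_{n+1}/y_n = 1 + 1/15z + 14/15z(1+11/13z) = 1 + z + 154/195z²
  so R(z) = 1 + z + 154/195z².

Find x<0 with |R(x)|<1.
x=-1.04: |R|=0.8142
R=1: x+154/195x²=0 ⇒ x=−195/154=-1.2662; min R=1−1/(4·154/195)=0.6834>−1
Confirm numerically:
  x=-1.090: |R|=0.84829 <1
  x=-0.905: |R|=0.74182 <1
  x=-0.821: |R|=0.71132 <1
  x=-1.781: |R|=1.72404 >1
  x=-1.328: |R|=1.06478 >1
So |R|<1 on (-1.2662, 0).

z∈(-1.2662,0).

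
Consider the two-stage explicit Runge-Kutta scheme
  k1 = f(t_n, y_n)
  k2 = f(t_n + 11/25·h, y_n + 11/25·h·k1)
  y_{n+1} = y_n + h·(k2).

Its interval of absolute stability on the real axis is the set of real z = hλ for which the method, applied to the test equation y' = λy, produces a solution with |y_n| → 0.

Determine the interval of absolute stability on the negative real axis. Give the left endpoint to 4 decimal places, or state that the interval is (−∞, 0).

With y'=λy (z=hλ):
  k1=λy_n ⇒ h·k1=z·y_n;  k2=λ(1+11/25z)y_n ⇒ h·k2=z(1+11/25z)y_n
  y_{n+1}/y_n = 1 + z(1+11/25z) = 1 + z + 11/25z²
  ⇒ R(z) = 1 + z + 11/25z².

Solve |R(x)|<1 on ℝ⁻.
x=-0.48: |R|=0.6214
R=1: x+11/25x²=0 ⇒ x=−25/11=-2.2727; min R=1−1/(4·11/25)=0.4318>−1
Confirm numerically:
  x=-1.775: |R|=0.61127 <1
  x=-1.563: |R|=0.51191 <1
  x=-1.428: |R|=0.46924 <1
  x=-1.181: |R|=0.43269 <1
  x=-2.870: |R|=1.75424 >1
  x=-2.484: |R|=1.23091 >1
  x=-2.345: |R|=1.07457 >1
Interval (-2.2727, 0).

z∈(-2.2727,0).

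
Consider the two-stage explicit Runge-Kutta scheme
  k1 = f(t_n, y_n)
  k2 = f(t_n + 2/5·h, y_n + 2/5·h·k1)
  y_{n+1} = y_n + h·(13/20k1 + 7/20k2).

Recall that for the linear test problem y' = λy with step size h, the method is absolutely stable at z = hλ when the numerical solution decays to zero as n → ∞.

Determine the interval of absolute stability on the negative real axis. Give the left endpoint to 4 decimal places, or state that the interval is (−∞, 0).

z∈(-7.1429,0).

Test eqn y'=λy, z=hλ:
  k1=λy_n ⇒ h·k1=z·y_n;  k2=λ(1+2/5z)y_n ⇒ h·k2=z(1+2/5z)y_n
  y_{n+1}/y_n = 1 + 13/20z + 7/20z(1+2/5z) = 1 + z + 7/50z²
  R(z) = 1 + z + 7/50z².

Boundary: |R(x)|=1, x<0.
x=-1: |R|=0.1400
R=1: x+7/50x²=0 ⇒ x=−50/7=-7.1429; min R=1−1/(4·7/50)=-0.7857>−1
Confirm numerically:
  x=-4.553: |R|=0.65083 <1
  x=-4.552: |R|=0.65110 <1
  x=-3.888: |R|=0.77168 <1
  x=-3.858: |R|=0.77422 <1
  x=-7.653: |R|=1.54658 >1
  x=-7.418: |R|=1.28574 >1
  x=-7.255: |R|=1.11390 >1
Interval (-7.1429, 0).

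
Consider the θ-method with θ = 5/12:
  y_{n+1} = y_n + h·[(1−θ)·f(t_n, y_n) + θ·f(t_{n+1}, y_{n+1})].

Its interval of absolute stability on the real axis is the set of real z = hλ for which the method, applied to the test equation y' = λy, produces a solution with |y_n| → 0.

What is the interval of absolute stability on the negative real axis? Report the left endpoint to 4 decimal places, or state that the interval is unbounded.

With y'=λy (z=hλ):
  y_{n+1} = y_n + z·[7/12·y_n + 5/12·y_{n+1}] ⇒ (1 − 5/12z)y_{n+1} = (1 + 7/12z)y_n
  so R(z) = (1 + 7/12z)/(1 − 5/12z).

Need |R(x)|<1, x<0.
x=-0.33: |R|=0.7099
R=−1: 1+7/12x = −1+5/12x ⇒ -1/6x=2 ⇒ x=2/(-1/6)=-12.0000
Confirm numerically:
  x=-9.076: |R|=0.89808 <1
  x=-7.853: |R|=0.83821 <1
  x=-7.294: |R|=0.80582 <1
  x=-7.147: |R|=0.79667 <1
  x=-12.293: |R|=1.00798 >1
  x=-12.098: |R|=1.00270 >1
Interval (-12.0000, 0).

(-12.0000, 0).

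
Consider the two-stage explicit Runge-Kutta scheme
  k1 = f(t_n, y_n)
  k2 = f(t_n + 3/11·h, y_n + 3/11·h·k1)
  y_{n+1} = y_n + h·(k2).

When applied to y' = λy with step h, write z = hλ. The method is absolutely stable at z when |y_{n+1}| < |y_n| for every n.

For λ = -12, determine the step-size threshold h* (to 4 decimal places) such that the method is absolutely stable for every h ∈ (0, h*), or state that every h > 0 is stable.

Test eqn y'=λy, z=hλ:
  k1=λy_n ⇒ h·k1=z·y_n;  k2=λ(1+3/11z)y_n ⇒ h·k2=z(1+3/11z)y_n
  y_{n+1}/y_n = 1 + z(1+3/11z) = 1 + z + 3/11z²
  Hence R(z) = 1 + z + 3/11z².

Solve |R(x)|<1 on ℝ⁻.
x=-1.09: |R|=0.2340
R=1: x+3/11x²=0 ⇒ x=−11/3=-3.6667; min R=1−1/(4·3/11)=0.0833>−1
Confirm numerically:
  x=-2.283: |R|=0.13848 <1
  x=-2.005: |R|=0.09137 <1
  x=-1.853: |R|=0.08344 <1
  x=-3.989: |R|=1.35067 >1
  x=-3.988: |R|=1.34949 >1
Interval (-3.6667, 0).

(-3.6667,0); λ=-12 ⇒ h* = (11/3)/12 = 0.3056.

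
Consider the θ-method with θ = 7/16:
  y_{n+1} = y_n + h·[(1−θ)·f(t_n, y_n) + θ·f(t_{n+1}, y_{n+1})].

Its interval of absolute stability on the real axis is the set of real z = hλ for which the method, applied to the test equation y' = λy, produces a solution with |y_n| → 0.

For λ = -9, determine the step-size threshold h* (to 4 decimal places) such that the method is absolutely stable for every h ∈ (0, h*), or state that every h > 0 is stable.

(-16.0000,0); λ=-9 ⇒ h* = (16)/9 = 1.7778.

With y'=λy (z=hλ):
  y_{n+1} = y_n + z·[9/16·y_n + 7/16·y_{n+1}] ⇒ (1 − 7/16z)y_{n+1} = (1 + 9/16z)y_n
  Hence R(z) = (1 + 9/16z)/(1 − 7/16z).

Need |R(x)|<1, x<0.
x=-1.02: |R|=0.2947
R=−1: 1+9/16x = −1+7/16x ⇒ -1/8x=2 ⇒ x=2/(-1/8)=-16.0000
Confirm numerically:
  x=-15.433: |R|=0.99086 <1
  x=-12.201: |R|=0.92507 <1
  x=-6.732: |R|=0.70636 <1
  x=-16.555: |R|=1.00842 >1
  x=-16.284: |R|=1.00437 >1
Interval (-16.0000, 0).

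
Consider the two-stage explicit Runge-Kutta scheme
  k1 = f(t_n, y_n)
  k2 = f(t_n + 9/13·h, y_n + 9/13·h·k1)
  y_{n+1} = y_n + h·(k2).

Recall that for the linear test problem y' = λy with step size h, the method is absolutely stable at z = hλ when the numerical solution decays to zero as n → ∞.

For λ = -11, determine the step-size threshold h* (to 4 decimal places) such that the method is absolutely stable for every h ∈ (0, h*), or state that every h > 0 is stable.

Set f=λy, z=hλ:
  k1=λy_n ⇒ h·k1=z·y_n;  k2=λ(1+9/13z)y_n ⇒ h·k2=z(1+9/13z)y_n
  y_{n+1}/y_n = 1 + z(1+9/13z) = 1 + z + 9/13z²
  ⇒ R(z) = 1 + z + 9/13z².

Solve |R(x)|<1 on ℝ⁻.
x=-1.36: |R|=0.9205
R=1: x+9/13x²=0 ⇒ x=−13/9=-1.4444; min R=1−1/(4·9/13)=0.6389>−1
Confirm numerically:
  x=-1.242: |R|=0.82593 <1
  x=-1.065: |R|=0.72023 <1
  x=-0.734: |R|=0.63898 <1
  x=-0.625: |R|=0.64543 <1
  x=-1.994: |R|=1.75864 >1
  x=-1.899: |R|=1.59760 >1
  x=-1.783: |R|=1.41791 >1
Interval (-1.4444, 0).

(-1.4444,0); λ=-11 ⇒ h* = (13/9)/11 = 0.1313.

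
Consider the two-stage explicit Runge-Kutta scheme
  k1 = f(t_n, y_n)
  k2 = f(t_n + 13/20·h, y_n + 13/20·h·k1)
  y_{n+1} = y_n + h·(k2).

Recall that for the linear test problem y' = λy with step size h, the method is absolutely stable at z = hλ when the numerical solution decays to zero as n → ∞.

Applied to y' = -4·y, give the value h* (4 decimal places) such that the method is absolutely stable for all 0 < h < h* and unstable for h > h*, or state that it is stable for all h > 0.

On y'=λy, z=hλ:
  k1=λy_n ⇒ h·k1=z·y_n;  k2=λ(1+13/20z)y_n ⇒ h·k2=z(1+13/20z)y_n
  y_{n+1}/y_n = 1 + z(1+13/20z) = 1 + z + 13/20z²
  so R(z) = 1 + z + 13/20z².

Need |R(x)|<1, x<0.
x=-0.77: |R|=0.6154
R=1: x+13/20x²=0 ⇒ x=−20/13=-1.5385; min R=1−1/(4·13/20)=0.6154>−1
Confirm numerically:
  x=-1.442: |R|=0.90959 <1
  x=-1.405: |R|=0.87812 <1
  x=-0.686: |R|=0.61989 <1
  x=-2.106: |R|=1.77690 >1
  x=-1.956: |R|=1.53086 >1
  x=-1.631: |R|=1.09810 >1
Interval (-1.5385, 0).

(-1.5385,0); λ=-4 ⇒ h* = (20/13)/4 = 0.3846.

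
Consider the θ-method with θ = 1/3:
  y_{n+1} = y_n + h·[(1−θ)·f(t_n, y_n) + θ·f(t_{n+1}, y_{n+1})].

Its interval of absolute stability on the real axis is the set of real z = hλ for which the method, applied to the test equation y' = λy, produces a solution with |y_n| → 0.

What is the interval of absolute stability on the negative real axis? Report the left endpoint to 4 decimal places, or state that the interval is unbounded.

(-6.0000, 0).

With y'=λy (z=hλ):
  y_{n+1} = y_n + z·[2/3·y_n + 1/3·y_{n+1}] ⇒ (1 − 1/3z)y_{n+1} = (1 + 2/3z)y_n
  ⇒ R(z) = (1 + 2/3z)/(1 − 1/3z).

Find x<0 with |R(x)|<1.
x=-0.75: |R|=0.4000
R=−1: 1+2/3x = −1+1/3x ⇒ -1/3x=2 ⇒ x=2/(-1/3)=-6.0000
Confirm numerically:
  x=-4.671: |R|=0.82675 <1
  x=-4.531: |R|=0.80494 <1
  x=-3.987: |R|=0.71189 <1
  x=-6.195: |R|=1.02121 >1
  x=-6.030: |R|=1.00332 >1
So |R|<1 on (-6.0000, 0).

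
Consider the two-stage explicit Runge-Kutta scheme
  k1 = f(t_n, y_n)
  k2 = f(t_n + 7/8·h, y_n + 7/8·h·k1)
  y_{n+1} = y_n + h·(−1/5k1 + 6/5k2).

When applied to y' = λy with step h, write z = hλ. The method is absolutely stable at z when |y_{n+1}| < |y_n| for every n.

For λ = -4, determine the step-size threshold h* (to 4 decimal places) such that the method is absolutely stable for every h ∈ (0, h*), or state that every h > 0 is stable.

(-0.9524,0); λ=-4 ⇒ h* = (20/21)/4 = 0.2381.

On y'=λy, z=hλ:
  k1=λy_n ⇒ h·k1=z·y_n;  k2=λ(1+7/8z)y_n ⇒ h·k2=z(1+7/8z)y_n
  y_{n+1}/y_n = 1 − 1/5z + 6/5z(1+7/8z) = 1 + z + 21/20z²
  R(z) = 1 + z + 21/20z².

Solve |R(x)|<1 on ℝ⁻.
x=-0.3: |R|=0.7945
R=1: x+21/20x²=0 ⇒ x=−20/21=-0.9524; min R=1−1/(4·21/20)=0.7619>−1
Confirm numerically:
  x=-0.885: |R|=0.93739 <1
  x=-0.733: |R|=0.83115 <1
  x=-0.685: |R|=0.80769 <1
  x=-0.550: |R|=0.76763 <1
  x=-1.049: |R|=1.10642 >1
  x=-0.985: |R|=1.03374 >1
So |R|<1 on (-0.9524, 0).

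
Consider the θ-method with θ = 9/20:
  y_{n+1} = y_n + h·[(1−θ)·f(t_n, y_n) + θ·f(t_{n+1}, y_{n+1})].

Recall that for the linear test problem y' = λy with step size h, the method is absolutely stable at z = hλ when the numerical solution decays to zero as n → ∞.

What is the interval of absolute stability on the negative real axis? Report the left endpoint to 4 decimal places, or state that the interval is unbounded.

z∈(-20.0000,0).

On y'=λy, z=hλ:
  y_{n+1} = y_n + z·[11/20·y_n + 9/20·y_{n+1}] ⇒ (1 − 9/20z)y_{n+1} = (1 + 11/20z)y_n
  Hence R(z) = (1 + 11/20z)/(1 − 9/20z).

Solve |R(x)|<1 on ℝ⁻.
x=-0.38: |R|=0.6755
R=−1: 1+11/20x = −1+9/20x ⇒ -1/10x=2 ⇒ x=2/(-1/10)=-20.0000
Confirm numerically:
  x=-19.737: |R|=0.99734 <1
  x=-18.955: |R|=0.98903 <1
  x=-14.868: |R|=0.93327 <1
  x=-11.915: |R|=0.87291 <1
  x=-20.453: |R|=1.00444 >1
  x=-20.288: |R|=1.00284 >1
  x=-20.061: |R|=1.00061 >1
Stable set (-20.0000, 0).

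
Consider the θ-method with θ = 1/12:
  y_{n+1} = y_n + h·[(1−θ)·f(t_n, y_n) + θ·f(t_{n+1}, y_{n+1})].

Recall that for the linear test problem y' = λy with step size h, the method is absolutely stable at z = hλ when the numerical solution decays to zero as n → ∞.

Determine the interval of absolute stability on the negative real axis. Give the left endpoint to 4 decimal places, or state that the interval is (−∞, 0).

z∈(-2.4000,0).

With y'=λy (z=hλ):
  y_{n+1} = y_n + z·[11/12·y_n + 1/12·y_{n+1}] ⇒ (1 − 1/12z)y_{n+1} = (1 + 11/12z)y_n
  R(z) = (1 + 11/12z)/(1 − 1/12z).

Find x<0 with |R(x)|<1.
x=-0.83: |R|=0.2237
R=−1: 1+11/12x = −1+1/12x ⇒ -5/6x=2 ⇒ x=2/(-5/6)=-2.4000
Confirm numerically:
  x=-2.291: |R|=0.92373 <1
  x=-1.474: |R|=0.31275 <1
  x=-1.149: |R|=0.04860 <1
  x=-1.092: |R|=0.00092 <1
  x=-2.859: |R|=1.30890 >1
  x=-2.766: |R|=1.24787 >1
So |R|<1 on (-2.4000, 0).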